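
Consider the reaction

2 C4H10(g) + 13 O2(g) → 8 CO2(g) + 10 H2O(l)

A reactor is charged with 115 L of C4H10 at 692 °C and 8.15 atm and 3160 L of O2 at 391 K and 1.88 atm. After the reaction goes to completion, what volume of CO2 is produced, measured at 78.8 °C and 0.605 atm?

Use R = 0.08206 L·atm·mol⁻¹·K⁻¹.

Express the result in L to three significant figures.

n(C4H10) = PV/RT = (8.15 × 115) / (0.08206 × 965.15) = 11.83 mol
n(O2) = PV/RT = (1.88 × 3160) / (0.08206 × 391) = 185.2 mol
For 11.83 mol C4H10, stoichiometry requires (13/2) × 11.83 = 76.89 mol O2; 185.2 mol is available, so C4H10 is limiting.
n(CO2) = (8/2) × 11.83 = 47.32 mol
V(CO2) = nRT/P = 47.32 × 0.08206 × 351.95 / 0.605 = 2259 L

2260 L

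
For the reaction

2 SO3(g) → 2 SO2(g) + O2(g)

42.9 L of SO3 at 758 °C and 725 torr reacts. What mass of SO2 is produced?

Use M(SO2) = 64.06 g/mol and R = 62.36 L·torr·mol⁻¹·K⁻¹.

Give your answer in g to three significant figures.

31.0 g

n(SO3) = PV/RT = (725 × 42.9) / (62.36 × 1031.15) = 0.4837 mol
n(SO2) = (2/2) × 0.4837 = 0.4837 mol
m(SO2) = 0.4837 × 64.06 = 30.99 g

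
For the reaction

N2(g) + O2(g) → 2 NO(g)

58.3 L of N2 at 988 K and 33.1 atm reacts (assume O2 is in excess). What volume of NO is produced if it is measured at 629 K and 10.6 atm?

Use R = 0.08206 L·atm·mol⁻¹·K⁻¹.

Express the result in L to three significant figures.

n(N2) = PV/RT = (33.1 × 58.3) / (0.08206 × 988) = 23.80 mol
n(NO) = (2/1) × 23.80 = 47.60 mol
V = nRT/P = 47.60 × 0.08206 × 629 / 10.6 = 231.8 L

232 L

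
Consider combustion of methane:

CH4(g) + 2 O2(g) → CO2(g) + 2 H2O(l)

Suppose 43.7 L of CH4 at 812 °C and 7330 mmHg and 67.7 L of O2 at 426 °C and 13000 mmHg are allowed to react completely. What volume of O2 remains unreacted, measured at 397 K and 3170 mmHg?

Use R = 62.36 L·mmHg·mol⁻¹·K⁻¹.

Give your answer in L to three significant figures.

83.7 L

n(CH4) = PV/RT = (7330 × 43.7) / (62.36 × 1085.15) = 4.734 mol
n(O2) = PV/RT = (13000 × 67.7) / (62.36 × 699.15) = 20.19 mol
For 4.734 mol CH4, stoichiometry requires (2/1) × 4.734 = 9.468 mol O2; 20.19 mol is available, so CH4 is limiting.
n(O2) consumed = (2/1) × 4.734 = 9.468 mol; remaining = 20.19 − 9.468 = 10.72 mol
V(O2) = nRT/P = 10.72 × 62.36 × 397 / 3170 = 83.72 L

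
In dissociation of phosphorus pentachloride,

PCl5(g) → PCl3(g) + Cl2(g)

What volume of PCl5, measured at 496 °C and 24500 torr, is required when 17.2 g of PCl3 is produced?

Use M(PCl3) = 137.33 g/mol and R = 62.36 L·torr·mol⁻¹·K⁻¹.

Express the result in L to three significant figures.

n(PCl3) = 17.20 / 137.33 = 0.1252 mol
n(PCl5) = (1/1) × 0.1252 = 0.1252 mol
V = nRT/P = 0.1252 × 62.36 × 769.15 / 24500 = 0.2451 L

0.245 L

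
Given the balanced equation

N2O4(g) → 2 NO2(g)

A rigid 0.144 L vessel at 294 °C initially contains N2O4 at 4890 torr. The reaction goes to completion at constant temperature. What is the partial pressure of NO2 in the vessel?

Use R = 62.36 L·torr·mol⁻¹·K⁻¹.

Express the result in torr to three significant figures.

n(N2O4)₀ = PV/RT = (4890 × 0.144) / (62.36 × 567.15) = 0.01991 mol
n(NO2) = (2/1) × 0.01991 = 0.03982 mol
P(NO2) = nRT/V = 0.03982 × 62.36 × 567.15 / 0.144 = 9780 torr

9780 torr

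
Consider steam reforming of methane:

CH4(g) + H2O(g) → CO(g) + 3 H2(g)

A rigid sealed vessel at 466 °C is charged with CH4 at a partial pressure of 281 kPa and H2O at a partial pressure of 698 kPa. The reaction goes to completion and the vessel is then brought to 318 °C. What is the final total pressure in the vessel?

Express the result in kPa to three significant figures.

1230 kPa

Because the vessel is rigid and T is held at 466 °C, work the stoichiometry in partial pressures (P_i = n_iRT/V).
P(H2O) required for 281 kPa of CH4 = (1/1) × 281 = 281.0 kPa; available 698 kPa, so CH4 is limiting.
P(H2O) remaining = 698 − (1/1) × 281 = 417.0 kPa
P(gaseous products) = (1+3)/1 × 281 = 1124 kPa
P_total at 466 °C = 417.0 + 1124 = 1541 kPa
Scaling to 318 °C: P = 1541 × 591.15/739.15 = 1232 kPa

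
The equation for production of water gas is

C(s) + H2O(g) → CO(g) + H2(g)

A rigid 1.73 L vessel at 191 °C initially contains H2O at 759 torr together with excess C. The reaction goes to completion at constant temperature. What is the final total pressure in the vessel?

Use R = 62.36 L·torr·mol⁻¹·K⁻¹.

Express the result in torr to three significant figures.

At constant T and V, P ∝ n(gas): 1 mol gas → 2 mol gas.
P_final = (2/1) × 759 = 1518 torr

1520 torr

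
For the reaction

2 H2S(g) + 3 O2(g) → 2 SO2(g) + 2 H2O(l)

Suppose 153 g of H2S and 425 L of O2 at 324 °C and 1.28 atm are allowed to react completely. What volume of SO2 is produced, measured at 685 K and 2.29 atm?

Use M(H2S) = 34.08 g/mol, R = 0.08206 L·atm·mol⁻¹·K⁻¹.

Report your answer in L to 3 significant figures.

n(H2S) = 153 / 34.08 = 4.489 mol
n(O2) = PV/RT = (1.28 × 425) / (0.08206 × 597.15) = 11.10 mol
For 4.489 mol H2S, stoichiometry requires (3/2) × 4.489 = 6.733 mol O2; 11.10 mol is available, so H2S is limiting.
n(SO2) = (2/2) × 4.489 = 4.489 mol
V(SO2) = nRT/P = 4.489 × 0.08206 × 685 / 2.29 = 110.2 L

110 L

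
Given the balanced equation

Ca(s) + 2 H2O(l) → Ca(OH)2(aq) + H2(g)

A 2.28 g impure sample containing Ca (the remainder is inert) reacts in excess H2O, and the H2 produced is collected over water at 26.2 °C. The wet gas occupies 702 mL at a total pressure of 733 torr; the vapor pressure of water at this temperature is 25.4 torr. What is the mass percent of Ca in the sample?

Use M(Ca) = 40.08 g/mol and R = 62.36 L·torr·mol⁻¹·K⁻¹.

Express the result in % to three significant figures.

46.8 %

P(H2) = 733 − 25.4 = 707.6 torr
n(H2) = PV/RT = (707.6 × 0.7020) / (62.36 × 299.35) = 0.02661 mol
n(Ca) = (1/1) × 0.02661 = 0.02661 mol
m(Ca) = 0.02661 × 40.08 = 1.067 g
%Ca = 1.067 / 2.28 × 100 = 46.80%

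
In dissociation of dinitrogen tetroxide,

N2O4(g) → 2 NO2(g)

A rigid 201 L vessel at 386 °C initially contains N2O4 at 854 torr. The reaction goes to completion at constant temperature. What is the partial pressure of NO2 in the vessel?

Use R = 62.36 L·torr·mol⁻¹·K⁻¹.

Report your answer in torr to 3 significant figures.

n(N2O4)₀ = PV/RT = (854 × 201) / (62.36 × 659.15) = 4.176 mol
n(NO2) = (2/1) × 4.176 = 8.352 mol
P(NO2) = nRT/V = 8.352 × 62.36 × 659.15 / 201 = 1708 torr

1710 torr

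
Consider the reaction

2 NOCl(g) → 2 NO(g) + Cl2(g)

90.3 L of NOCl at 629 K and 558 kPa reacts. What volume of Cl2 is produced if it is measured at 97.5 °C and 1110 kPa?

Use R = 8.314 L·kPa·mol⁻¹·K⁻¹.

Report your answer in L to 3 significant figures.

13.4 L

n(NOCl) = PV/RT = (558 × 90.3) / (8.314 × 629) = 9.635 mol
n(Cl2) = (1/2) × 9.635 = 4.817 mol
V = nRT/P = 4.817 × 8.314 × 370.65 / 1110 = 13.37 L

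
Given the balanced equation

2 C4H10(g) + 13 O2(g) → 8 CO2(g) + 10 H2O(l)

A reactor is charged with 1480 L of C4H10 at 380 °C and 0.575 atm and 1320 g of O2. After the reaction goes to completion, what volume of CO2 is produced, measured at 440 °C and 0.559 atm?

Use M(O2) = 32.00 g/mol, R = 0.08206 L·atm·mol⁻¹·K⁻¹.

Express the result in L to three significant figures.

n(C4H10) = PV/RT = (0.575 × 1480) / (0.08206 × 653.15) = 15.88 mol
n(O2) = 1320 / 32.00 = 41.25 mol
For 15.88 mol C4H10, stoichiometry requires (13/2) × 15.88 = 103.2 mol O2; 41.25 mol is available, so O2 is limiting.
n(CO2) = (8/13) × 41.25 = 25.38 mol
V(CO2) = nRT/P = 25.38 × 0.08206 × 713.15 / 0.559 = 2657 L

2660 L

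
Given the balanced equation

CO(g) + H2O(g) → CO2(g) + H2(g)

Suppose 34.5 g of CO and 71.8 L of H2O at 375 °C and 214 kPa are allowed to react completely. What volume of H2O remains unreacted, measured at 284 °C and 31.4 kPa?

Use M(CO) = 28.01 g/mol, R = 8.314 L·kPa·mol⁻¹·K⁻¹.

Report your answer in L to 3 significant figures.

239 L

n(CO) = 34.5 / 28.01 = 1.232 mol
n(H2O) = PV/RT = (214 × 71.8) / (8.314 × 648.15) = 2.851 mol
For 1.232 mol CO, stoichiometry requires (1/1) × 1.232 = 1.232 mol H2O; 2.851 mol is available, so CO is limiting.
n(H2O) consumed = (1/1) × 1.232 = 1.232 mol; remaining = 2.851 − 1.232 = 1.619 mol
V(H2O) = nRT/P = 1.619 × 8.314 × 557.15 / 31.4 = 238.8 L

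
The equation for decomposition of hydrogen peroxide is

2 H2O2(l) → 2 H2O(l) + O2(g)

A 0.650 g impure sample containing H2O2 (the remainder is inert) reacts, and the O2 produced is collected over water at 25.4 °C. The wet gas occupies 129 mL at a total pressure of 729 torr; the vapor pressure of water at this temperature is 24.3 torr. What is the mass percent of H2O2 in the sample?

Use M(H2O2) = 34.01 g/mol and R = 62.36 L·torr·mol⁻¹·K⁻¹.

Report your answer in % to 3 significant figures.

P(O2) = 729 − 24.3 = 704.7 torr
n(O2) = PV/RT = (704.7 × 0.1290) / (62.36 × 298.55) = 0.004883 mol
n(H2O2) = (2/1) × 0.004883 = 0.009766 mol
m(H2O2) = 0.009766 × 34.01 = 0.3321 g
%H2O2 = 0.3321 / 0.650 × 100 = 51.09%

51.1 %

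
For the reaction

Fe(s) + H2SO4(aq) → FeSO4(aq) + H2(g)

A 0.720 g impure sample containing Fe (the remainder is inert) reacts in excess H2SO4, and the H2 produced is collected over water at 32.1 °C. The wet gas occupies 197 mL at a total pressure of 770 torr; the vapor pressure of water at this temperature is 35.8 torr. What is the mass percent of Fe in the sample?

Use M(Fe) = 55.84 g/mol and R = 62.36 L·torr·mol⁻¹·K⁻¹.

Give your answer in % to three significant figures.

58.9 %

P(H2) = 770 − 35.8 = 734.2 torr
n(H2) = PV/RT = (734.2 × 0.1970) / (62.36 × 305.25) = 0.007598 mol
n(Fe) = (1/1) × 0.007598 = 0.007598 mol
m(Fe) = 0.007598 × 55.84 = 0.4243 g
%Fe = 0.4243 / 0.720 × 100 = 58.93%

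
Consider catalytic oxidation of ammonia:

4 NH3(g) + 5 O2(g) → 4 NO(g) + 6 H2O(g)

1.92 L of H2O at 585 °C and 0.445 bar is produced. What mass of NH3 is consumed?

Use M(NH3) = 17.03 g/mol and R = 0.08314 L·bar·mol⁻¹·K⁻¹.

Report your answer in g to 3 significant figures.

0.136 g

n(H2O) = PV/RT = (0.445 × 1.92) / (0.08314 × 858.15) = 0.01198 mol
n(NH3) = (4/6) × 0.01198 = 0.007987 mol
m(NH3) = 0.007987 × 17.03 = 0.1360 g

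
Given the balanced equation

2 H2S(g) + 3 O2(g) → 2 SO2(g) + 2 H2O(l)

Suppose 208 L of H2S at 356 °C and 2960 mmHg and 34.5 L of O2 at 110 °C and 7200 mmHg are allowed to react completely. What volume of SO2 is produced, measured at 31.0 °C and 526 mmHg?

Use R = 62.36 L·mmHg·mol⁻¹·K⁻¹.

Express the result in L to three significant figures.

250 L

n(H2S) = PV/RT = (2960 × 208) / (62.36 × 629.15) = 15.69 mol
n(O2) = PV/RT = (7200 × 34.5) / (62.36 × 383.15) = 10.40 mol
For 15.69 mol H2S, stoichiometry requires (3/2) × 15.69 = 23.54 mol O2; 10.40 mol is available, so O2 is limiting.
n(SO2) = (2/3) × 10.40 = 6.933 mol
V(SO2) = nRT/P = 6.933 × 62.36 × 304.15 / 526 = 250.0 L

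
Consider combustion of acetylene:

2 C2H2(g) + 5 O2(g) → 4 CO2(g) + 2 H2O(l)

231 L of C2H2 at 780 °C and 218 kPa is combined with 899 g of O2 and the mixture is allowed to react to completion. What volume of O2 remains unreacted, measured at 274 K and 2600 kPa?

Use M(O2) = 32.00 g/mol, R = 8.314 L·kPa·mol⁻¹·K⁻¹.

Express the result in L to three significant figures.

n(C2H2) = PV/RT = (218 × 231) / (8.314 × 1053.15) = 5.751 mol
n(O2) = 899 / 32.00 = 28.09 mol
For 5.751 mol C2H2, stoichiometry requires (5/2) × 5.751 = 14.38 mol O2; 28.09 mol is available, so C2H2 is limiting.
n(O2) consumed = (5/2) × 5.751 = 14.38 mol; remaining = 28.09 − 14.38 = 13.71 mol
V(O2) = nRT/P = 13.71 × 8.314 × 274 / 2600 = 12.01 L

12.0 L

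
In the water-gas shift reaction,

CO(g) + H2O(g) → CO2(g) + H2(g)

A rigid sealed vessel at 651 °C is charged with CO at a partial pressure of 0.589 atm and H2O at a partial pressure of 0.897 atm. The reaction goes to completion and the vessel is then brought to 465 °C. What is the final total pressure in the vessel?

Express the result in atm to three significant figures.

1.19 atm

At constant V, partial pressures at 651 °C are proportional to moles, so apply stoichiometry directly to pressures.
P(H2O) required for 0.589 atm of CO = (1/1) × 0.589 = 0.5890 atm; available 0.897 atm, so CO is limiting.
P(H2O) remaining = 0.897 − (1/1) × 0.589 = 0.3080 atm
P(gaseous products) = (1+1)/1 × 0.589 = 1.178 atm
P_total at 651 °C = 0.3080 + 1.178 = 1.486 atm
Scaling to 465 °C: P = 1.486 × 738.15/924.15 = 1.187 atm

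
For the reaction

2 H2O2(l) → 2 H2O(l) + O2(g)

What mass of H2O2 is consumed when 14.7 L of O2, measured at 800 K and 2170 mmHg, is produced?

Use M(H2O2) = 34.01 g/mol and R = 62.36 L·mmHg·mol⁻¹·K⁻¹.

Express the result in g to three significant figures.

43.5 g

n(O2) = PV/RT = (2170 × 14.7) / (62.36 × 800) = 0.6394 mol
n(H2O2) = (2/1) × 0.6394 = 1.279 mol
m(H2O2) = 1.279 × 34.01 = 43.50 g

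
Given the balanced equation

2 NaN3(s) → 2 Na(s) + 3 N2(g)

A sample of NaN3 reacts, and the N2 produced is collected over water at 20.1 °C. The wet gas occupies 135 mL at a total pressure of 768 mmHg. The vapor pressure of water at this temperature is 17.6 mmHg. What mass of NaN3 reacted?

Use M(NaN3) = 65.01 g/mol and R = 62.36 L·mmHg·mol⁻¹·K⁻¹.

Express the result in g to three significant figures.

P(N2) = 768 − 17.6 = 750.4 mmHg
n(N2) = PV/RT = (750.4 × 0.1350) / (62.36 × 293.25) = 0.005540 mol
n(NaN3) = (2/3) × 0.005540 = 0.003693 mol
m(NaN3) = 0.003693 × 65.01 = 0.2401 g

0.240 g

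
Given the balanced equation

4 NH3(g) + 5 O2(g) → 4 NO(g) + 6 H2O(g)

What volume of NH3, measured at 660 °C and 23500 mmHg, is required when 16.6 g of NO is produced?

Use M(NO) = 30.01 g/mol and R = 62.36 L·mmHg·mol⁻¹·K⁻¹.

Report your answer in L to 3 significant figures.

n(NO) = 16.60 / 30.01 = 0.5531 mol
n(NH3) = (4/4) × 0.5531 = 0.5531 mol
V = nRT/P = 0.5531 × 62.36 × 933.15 / 23500 = 1.370 L

1.37 L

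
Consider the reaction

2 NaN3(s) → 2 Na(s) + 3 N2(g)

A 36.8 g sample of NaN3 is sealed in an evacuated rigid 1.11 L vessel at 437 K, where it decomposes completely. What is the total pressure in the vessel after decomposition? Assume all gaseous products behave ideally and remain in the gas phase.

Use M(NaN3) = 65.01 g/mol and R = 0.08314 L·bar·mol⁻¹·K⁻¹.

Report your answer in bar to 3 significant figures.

n(NaN3) = 36.8 / 65.01 = 0.5661 mol
n(gas produced) = (3/2) × 0.5661 = 0.8492 mol
P = nRT/V = 0.8492 × 0.08314 × 437 / 1.11 = 27.80 bar

27.8 bar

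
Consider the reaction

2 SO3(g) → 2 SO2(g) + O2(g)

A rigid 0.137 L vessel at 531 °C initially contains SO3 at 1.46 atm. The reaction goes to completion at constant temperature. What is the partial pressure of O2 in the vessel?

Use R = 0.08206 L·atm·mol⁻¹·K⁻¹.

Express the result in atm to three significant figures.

0.730 atm

n(SO3)₀ = PV/RT = (1.46 × 0.137) / (0.08206 × 804.15) = 0.003031 mol
n(O2) = (1/2) × 0.003031 = 0.001515 mol
P(O2) = nRT/V = 0.001515 × 0.08206 × 804.15 / 0.137 = 0.7297 atm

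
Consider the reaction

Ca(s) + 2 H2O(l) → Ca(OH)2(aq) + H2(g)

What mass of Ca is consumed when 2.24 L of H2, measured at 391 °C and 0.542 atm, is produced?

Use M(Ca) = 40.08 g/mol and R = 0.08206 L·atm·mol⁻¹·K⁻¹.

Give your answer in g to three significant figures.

0.893 g

n(H2) = PV/RT = (0.542 × 2.24) / (0.08206 × 664.15) = 0.02228 mol
n(Ca) = (1/1) × 0.02228 = 0.02228 mol
m(Ca) = 0.02228 × 40.08 = 0.8930 g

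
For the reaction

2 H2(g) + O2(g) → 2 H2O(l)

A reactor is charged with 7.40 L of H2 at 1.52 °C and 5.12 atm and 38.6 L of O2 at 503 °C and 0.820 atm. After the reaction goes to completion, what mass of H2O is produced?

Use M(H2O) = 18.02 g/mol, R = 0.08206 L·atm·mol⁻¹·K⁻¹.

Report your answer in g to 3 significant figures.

n(H2) = PV/RT = (5.12 × 7.40) / (0.08206 × 274.67) = 1.681 mol
n(O2) = PV/RT = (0.820 × 38.6) / (0.08206 × 776.15) = 0.4970 mol
For 1.681 mol H2, stoichiometry requires (1/2) × 1.681 = 0.8405 mol O2; 0.4970 mol is available, so O2 is limiting.
n(H2O) = (2/1) × 0.4970 = 0.9940 mol
m(H2O) = 0.9940 × 18.02 = 17.91 g

17.9 g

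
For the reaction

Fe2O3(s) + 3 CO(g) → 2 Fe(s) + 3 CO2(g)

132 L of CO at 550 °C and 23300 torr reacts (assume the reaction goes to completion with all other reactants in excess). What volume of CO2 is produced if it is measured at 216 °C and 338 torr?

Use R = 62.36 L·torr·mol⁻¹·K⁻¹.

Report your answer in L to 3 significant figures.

5410 L

n(CO) = PV/RT = (23300 × 132) / (62.36 × 823.15) = 59.92 mol
n(CO2) = (3/3) × 59.92 = 59.92 mol
V = nRT/P = 59.92 × 62.36 × 489.15 / 338 = 5408 L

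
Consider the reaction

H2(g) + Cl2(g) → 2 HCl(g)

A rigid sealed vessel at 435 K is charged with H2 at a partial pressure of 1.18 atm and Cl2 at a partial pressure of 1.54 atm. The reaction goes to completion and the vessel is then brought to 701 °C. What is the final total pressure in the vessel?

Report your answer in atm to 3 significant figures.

At constant V, partial pressures at 435 K are proportional to moles, so apply stoichiometry directly to pressures.
P(Cl2) required for 1.18 atm of H2 = (1/1) × 1.18 = 1.180 atm; available 1.54 atm, so H2 is limiting.
P(Cl2) remaining = 1.54 − (1/1) × 1.18 = 0.3600 atm
P(gaseous products) = (2)/1 × 1.18 = 2.360 atm
P_total at 435 K = 0.3600 + 2.360 = 2.720 atm
Scaling to 701 °C: P = 2.720 × 974.15/435 = 6.091 atm

6.09 atm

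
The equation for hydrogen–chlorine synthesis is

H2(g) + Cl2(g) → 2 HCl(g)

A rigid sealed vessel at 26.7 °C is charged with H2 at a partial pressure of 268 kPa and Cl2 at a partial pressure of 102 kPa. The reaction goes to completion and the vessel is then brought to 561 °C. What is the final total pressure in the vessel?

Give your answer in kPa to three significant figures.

With V and T fixed, P_i ∝ n_i, so the mole ratios apply directly to partial pressures at 26.7 °C.
P(Cl2) required for 268 kPa of H2 = (1/1) × 268 = 268.0 kPa; available 102 kPa, so Cl2 is limiting.
P(H2) remaining = 268 − (1/1) × 102 = 166.0 kPa
P(gaseous products) = (2)/1 × 102 = 204.0 kPa
P_total at 26.7 °C = 166.0 + 204.0 = 370.0 kPa
Scaling to 561 °C: P = 370.0 × 834.15/299.85 = 1029 kPa

1030 kPa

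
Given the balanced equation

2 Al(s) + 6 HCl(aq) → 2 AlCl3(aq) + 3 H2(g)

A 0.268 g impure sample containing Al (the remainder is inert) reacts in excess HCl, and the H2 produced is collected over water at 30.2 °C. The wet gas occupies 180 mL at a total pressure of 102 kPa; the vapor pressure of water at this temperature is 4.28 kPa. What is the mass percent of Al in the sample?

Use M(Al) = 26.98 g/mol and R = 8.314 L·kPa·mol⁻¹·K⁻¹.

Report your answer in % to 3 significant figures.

46.8 %

P(H2) = 102 − 4.28 = 97.72 kPa
n(H2) = PV/RT = (97.72 × 0.1800) / (8.314 × 303.35) = 0.006974 mol
n(Al) = (2/3) × 0.006974 = 0.004649 mol
m(Al) = 0.004649 × 26.98 = 0.1254 g
%Al = 0.1254 / 0.268 × 100 = 46.79%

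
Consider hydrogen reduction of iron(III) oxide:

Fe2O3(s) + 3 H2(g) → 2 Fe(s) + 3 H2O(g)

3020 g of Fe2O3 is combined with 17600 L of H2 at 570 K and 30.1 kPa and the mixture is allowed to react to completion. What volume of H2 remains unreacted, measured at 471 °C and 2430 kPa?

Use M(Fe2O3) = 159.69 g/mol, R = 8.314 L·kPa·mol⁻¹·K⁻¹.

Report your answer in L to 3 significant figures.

n(Fe2O3) = 3020 / 159.69 = 18.91 mol
n(H2) = PV/RT = (30.1 × 17600) / (8.314 × 570) = 111.8 mol
For 18.91 mol Fe2O3, stoichiometry requires (3/1) × 18.91 = 56.73 mol H2; 111.8 mol is available, so Fe2O3 is limiting.
n(H2) consumed = (3/1) × 18.91 = 56.73 mol; remaining = 111.8 − 56.73 = 55.07 mol
V(H2) = nRT/P = 55.07 × 8.314 × 744.15 / 2430 = 140.2 L

140 L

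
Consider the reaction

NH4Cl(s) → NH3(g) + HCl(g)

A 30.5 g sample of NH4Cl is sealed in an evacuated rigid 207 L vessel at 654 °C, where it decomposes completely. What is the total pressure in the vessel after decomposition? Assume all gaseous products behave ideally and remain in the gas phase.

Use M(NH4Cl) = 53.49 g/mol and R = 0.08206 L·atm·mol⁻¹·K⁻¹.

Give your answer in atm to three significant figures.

n(NH4Cl) = 30.5 / 53.49 = 0.5702 mol
n(gas produced) = (2/1) × 0.5702 = 1.140 mol
P = nRT/V = 1.140 × 0.08206 × 927.15 / 207 = 0.4190 atm

0.419 atm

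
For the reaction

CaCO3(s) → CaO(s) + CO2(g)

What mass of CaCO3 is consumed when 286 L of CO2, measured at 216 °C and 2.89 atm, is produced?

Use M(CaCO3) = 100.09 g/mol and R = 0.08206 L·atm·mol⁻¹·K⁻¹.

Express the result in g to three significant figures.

2060 g

n(CO2) = PV/RT = (2.89 × 286) / (0.08206 × 489.15) = 20.59 mol
n(CaCO3) = (1/1) × 20.59 = 20.59 mol
m(CaCO3) = 20.59 × 100.09 = 2061 g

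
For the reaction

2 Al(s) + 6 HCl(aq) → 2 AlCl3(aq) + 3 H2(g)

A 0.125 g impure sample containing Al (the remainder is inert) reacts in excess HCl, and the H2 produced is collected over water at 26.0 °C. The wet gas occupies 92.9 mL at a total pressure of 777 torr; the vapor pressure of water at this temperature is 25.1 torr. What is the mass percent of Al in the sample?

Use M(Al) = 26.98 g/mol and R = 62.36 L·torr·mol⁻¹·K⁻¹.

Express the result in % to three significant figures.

53.9 %

P(H2) = 777 − 25.1 = 751.9 torr
n(H2) = PV/RT = (751.9 × 0.09290) / (62.36 × 299.15) = 0.003744 mol
n(Al) = (2/3) × 0.003744 = 0.002496 mol
m(Al) = 0.002496 × 26.98 = 0.06734 g
%Al = 0.06734 / 0.125 × 100 = 53.87%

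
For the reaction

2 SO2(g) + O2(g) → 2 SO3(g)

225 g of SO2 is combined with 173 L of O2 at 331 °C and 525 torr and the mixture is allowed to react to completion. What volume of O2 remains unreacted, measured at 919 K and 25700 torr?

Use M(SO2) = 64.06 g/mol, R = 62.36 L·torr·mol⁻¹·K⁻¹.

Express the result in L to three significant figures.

n(SO2) = 225 / 64.06 = 3.512 mol
n(O2) = PV/RT = (525 × 173) / (62.36 × 604.15) = 2.411 mol
For 3.512 mol SO2, stoichiometry requires (1/2) × 3.512 = 1.756 mol O2; 2.411 mol is available, so SO2 is limiting.
n(O2) consumed = (1/2) × 3.512 = 1.756 mol; remaining = 2.411 − 1.756 = 0.6550 mol
V(O2) = nRT/P = 0.6550 × 62.36 × 919 / 25700 = 1.461 L

1.46 L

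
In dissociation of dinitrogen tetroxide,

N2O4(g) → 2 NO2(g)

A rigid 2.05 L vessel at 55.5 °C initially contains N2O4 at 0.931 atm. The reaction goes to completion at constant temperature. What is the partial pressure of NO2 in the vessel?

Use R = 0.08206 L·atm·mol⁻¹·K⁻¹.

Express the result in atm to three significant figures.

n(N2O4)₀ = PV/RT = (0.931 × 2.05) / (0.08206 × 328.65) = 0.07077 mol
n(NO2) = (2/1) × 0.07077 = 0.1415 mol
P(NO2) = nRT/V = 0.1415 × 0.08206 × 328.65 / 2.05 = 1.862 atm

1.86 atm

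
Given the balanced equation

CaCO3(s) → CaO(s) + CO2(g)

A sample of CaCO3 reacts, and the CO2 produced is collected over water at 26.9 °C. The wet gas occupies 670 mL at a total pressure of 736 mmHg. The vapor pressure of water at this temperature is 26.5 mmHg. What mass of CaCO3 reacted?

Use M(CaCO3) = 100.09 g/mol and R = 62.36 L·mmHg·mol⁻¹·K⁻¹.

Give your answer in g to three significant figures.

2.54 g

P(CO2) = 736 − 26.5 = 709.5 mmHg
n(CO2) = PV/RT = (709.5 × 0.6700) / (62.36 × 300.05) = 0.02541 mol
n(CaCO3) = (1/1) × 0.02541 = 0.02541 mol
m(CaCO3) = 0.02541 × 100.09 = 2.543 g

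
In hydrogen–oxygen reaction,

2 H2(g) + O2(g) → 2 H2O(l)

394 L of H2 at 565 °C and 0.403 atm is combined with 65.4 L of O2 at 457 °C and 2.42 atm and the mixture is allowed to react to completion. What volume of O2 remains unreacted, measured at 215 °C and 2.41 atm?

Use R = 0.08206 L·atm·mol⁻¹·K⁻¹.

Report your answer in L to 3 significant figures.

24.7 L

n(H2) = PV/RT = (0.403 × 394) / (0.08206 × 838.15) = 2.309 mol
n(O2) = PV/RT = (2.42 × 65.4) / (0.08206 × 730.15) = 2.641 mol
For 2.309 mol H2, stoichiometry requires (1/2) × 2.309 = 1.155 mol O2; 2.641 mol is available, so H2 is limiting.
n(O2) consumed = (1/2) × 2.309 = 1.155 mol; remaining = 2.641 − 1.155 = 1.486 mol
V(O2) = nRT/P = 1.486 × 0.08206 × 488.15 / 2.41 = 24.70 L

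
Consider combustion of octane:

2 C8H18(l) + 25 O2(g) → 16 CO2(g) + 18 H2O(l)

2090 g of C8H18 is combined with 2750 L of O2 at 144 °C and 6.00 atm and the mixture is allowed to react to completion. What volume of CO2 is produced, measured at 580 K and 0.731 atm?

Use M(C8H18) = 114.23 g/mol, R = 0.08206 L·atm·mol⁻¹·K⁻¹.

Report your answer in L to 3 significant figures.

9530 L

n(C8H18) = 2090 / 114.23 = 18.30 mol
n(O2) = PV/RT = (6.00 × 2750) / (0.08206 × 417.15) = 482.0 mol
For 18.30 mol C8H18, stoichiometry requires (25/2) × 18.30 = 228.8 mol O2; 482.0 mol is available, so C8H18 is limiting.
n(CO2) = (16/2) × 18.30 = 146.4 mol
V(CO2) = nRT/P = 146.4 × 0.08206 × 580 / 0.731 = 9532 L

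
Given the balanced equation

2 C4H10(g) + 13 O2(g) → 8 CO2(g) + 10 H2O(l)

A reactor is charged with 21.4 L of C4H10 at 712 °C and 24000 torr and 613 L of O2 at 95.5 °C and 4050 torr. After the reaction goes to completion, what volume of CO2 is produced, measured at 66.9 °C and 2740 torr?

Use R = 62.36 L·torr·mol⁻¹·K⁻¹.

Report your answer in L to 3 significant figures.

259 L

n(C4H10) = PV/RT = (24000 × 21.4) / (62.36 × 985.15) = 8.360 mol
n(O2) = PV/RT = (4050 × 613) / (62.36 × 368.65) = 108.0 mol
For 8.360 mol C4H10, stoichiometry requires (13/2) × 8.360 = 54.34 mol O2; 108.0 mol is available, so C4H10 is limiting.
n(CO2) = (8/2) × 8.360 = 33.44 mol
V(CO2) = nRT/P = 33.44 × 62.36 × 340.05 / 2740 = 258.8 L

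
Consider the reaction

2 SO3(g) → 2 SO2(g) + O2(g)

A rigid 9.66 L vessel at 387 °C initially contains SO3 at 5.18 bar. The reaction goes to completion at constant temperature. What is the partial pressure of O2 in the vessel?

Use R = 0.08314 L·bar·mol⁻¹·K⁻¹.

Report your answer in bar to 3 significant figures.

n(SO3)₀ = PV/RT = (5.18 × 9.66) / (0.08314 × 660.15) = 0.9117 mol
n(O2) = (1/2) × 0.9117 = 0.4558 mol
P(O2) = nRT/V = 0.4558 × 0.08314 × 660.15 / 9.66 = 2.590 bar

2.59 bar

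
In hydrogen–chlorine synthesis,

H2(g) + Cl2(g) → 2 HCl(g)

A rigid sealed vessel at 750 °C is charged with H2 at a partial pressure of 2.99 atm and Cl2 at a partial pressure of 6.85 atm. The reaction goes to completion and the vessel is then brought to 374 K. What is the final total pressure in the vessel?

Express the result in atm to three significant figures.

3.60 atm

With V and T fixed, P_i ∝ n_i, so the mole ratios apply directly to partial pressures at 750 °C.
P(Cl2) required for 2.99 atm of H2 = (1/1) × 2.99 = 2.990 atm; available 6.85 atm, so H2 is limiting.
P(Cl2) remaining = 6.85 − (1/1) × 2.99 = 3.860 atm
P(gaseous products) = (2)/1 × 2.99 = 5.980 atm
P_total at 750 °C = 3.860 + 5.980 = 9.840 atm
Scaling to 374 K: P = 9.840 × 374/1023.15 = 3.597 atm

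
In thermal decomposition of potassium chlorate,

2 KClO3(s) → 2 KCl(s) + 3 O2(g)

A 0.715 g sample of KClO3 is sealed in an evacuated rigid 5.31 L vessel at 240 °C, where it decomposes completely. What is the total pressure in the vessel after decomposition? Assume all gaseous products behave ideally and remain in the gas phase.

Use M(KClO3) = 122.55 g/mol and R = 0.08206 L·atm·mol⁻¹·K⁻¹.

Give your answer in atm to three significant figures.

0.0694 atm

n(KClO3) = 0.715 / 122.55 = 0.005834 mol
n(gas produced) = (3/2) × 0.005834 = 0.008751 mol
P = nRT/V = 0.008751 × 0.08206 × 513.15 / 5.31 = 0.06940 atm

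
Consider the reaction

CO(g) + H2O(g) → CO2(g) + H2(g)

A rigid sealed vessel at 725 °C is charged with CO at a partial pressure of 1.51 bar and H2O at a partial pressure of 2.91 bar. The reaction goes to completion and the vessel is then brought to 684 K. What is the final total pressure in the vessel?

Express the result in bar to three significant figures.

With V and T fixed, P_i ∝ n_i, so the mole ratios apply directly to partial pressures at 725 °C.
P(H2O) required for 1.51 bar of CO = (1/1) × 1.51 = 1.510 bar; available 2.91 bar, so CO is limiting.
P(H2O) remaining = 2.91 − (1/1) × 1.51 = 1.400 bar
P(gaseous products) = (1+1)/1 × 1.51 = 3.020 bar
P_total at 725 °C = 1.400 + 3.020 = 4.420 bar
Scaling to 684 K: P = 4.420 × 684/998.15 = 3.029 bar

3.03 bar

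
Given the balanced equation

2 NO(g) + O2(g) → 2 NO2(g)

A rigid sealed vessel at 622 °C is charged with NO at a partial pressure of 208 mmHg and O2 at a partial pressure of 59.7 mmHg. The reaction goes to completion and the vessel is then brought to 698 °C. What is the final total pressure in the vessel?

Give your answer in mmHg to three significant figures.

226 mmHg

With V and T fixed, P_i ∝ n_i, so the mole ratios apply directly to partial pressures at 622 °C.
P(O2) required for 208 mmHg of NO = (1/2) × 208 = 104.0 mmHg; available 59.7 mmHg, so O2 is limiting.
P(NO) remaining = 208 − (2/1) × 59.7 = 88.60 mmHg
P(gaseous products) = (2)/1 × 59.7 = 119.4 mmHg
P_total at 622 °C = 88.60 + 119.4 = 208.0 mmHg
Scaling to 698 °C: P = 208.0 × 971.15/895.15 = 225.7 mmHg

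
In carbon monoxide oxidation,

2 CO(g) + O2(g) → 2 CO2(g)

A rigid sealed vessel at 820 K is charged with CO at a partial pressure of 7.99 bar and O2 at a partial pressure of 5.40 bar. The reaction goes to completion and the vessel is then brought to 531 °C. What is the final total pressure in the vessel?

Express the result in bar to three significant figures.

At constant V, partial pressures at 820 K are proportional to moles, so apply stoichiometry directly to pressures.
P(O2) required for 7.99 bar of CO = (1/2) × 7.99 = 3.995 bar; available 5.40 bar, so CO is limiting.
P(O2) remaining = 5.40 − (1/2) × 7.99 = 1.405 bar
P(gaseous products) = (2)/2 × 7.99 = 7.990 bar
P_total at 820 K = 1.405 + 7.990 = 9.395 bar
Scaling to 531 °C: P = 9.395 × 804.15/820 = 9.213 bar

9.21 bar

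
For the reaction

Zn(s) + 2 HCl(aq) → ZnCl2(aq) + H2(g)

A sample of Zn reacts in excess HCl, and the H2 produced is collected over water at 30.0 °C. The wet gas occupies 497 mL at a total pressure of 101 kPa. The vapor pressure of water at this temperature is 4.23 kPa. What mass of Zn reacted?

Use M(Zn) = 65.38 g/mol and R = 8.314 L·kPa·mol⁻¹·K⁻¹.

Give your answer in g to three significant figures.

1.25 g

P(H2) = 101 − 4.23 = 96.77 kPa
n(H2) = PV/RT = (96.77 × 0.4970) / (8.314 × 303.15) = 0.01908 mol
n(Zn) = (1/1) × 0.01908 = 0.01908 mol
m(Zn) = 0.01908 × 65.38 = 1.247 g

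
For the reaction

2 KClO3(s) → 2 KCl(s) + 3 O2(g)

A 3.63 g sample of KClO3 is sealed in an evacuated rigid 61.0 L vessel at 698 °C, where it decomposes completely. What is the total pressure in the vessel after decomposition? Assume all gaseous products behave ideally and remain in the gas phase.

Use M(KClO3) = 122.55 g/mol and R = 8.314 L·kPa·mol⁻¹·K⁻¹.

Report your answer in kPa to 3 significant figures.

5.88 kPa

n(KClO3) = 3.63 / 122.55 = 0.02962 mol
n(gas produced) = (3/2) × 0.02962 = 0.04443 mol
P = nRT/V = 0.04443 × 8.314 × 971.15 / 61.0 = 5.881 kPa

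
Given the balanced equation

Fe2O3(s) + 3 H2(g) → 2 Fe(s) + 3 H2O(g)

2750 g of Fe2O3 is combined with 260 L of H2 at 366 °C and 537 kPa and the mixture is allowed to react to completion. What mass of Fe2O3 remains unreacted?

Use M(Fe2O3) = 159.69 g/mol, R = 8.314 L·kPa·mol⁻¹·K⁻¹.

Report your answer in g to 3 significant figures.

n(Fe2O3) = 2750 / 159.69 = 17.22 mol
n(H2) = PV/RT = (537 × 260) / (8.314 × 639.15) = 26.27 mol
For 17.22 mol Fe2O3, stoichiometry requires (3/1) × 17.22 = 51.66 mol H2; 26.27 mol is available, so H2 is limiting.
n(Fe2O3) consumed = (1/3) × 26.27 = 8.757 mol; remaining = 17.22 − 8.757 = 8.463 mol
m(Fe2O3) = 8.463 × 159.69 = 1351 g

1350 g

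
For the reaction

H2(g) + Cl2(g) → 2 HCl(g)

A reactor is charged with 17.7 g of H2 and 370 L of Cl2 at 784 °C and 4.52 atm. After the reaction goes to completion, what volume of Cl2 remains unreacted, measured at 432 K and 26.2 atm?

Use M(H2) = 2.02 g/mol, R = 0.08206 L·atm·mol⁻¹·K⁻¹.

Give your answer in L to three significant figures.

n(H2) = 17.7 / 2.02 = 8.762 mol
n(Cl2) = PV/RT = (4.52 × 370) / (0.08206 × 1057.15) = 19.28 mol
For 8.762 mol H2, stoichiometry requires (1/1) × 8.762 = 8.762 mol Cl2; 19.28 mol is available, so H2 is limiting.
n(Cl2) consumed = (1/1) × 8.762 = 8.762 mol; remaining = 19.28 − 8.762 = 10.52 mol
V(Cl2) = nRT/P = 10.52 × 0.08206 × 432 / 26.2 = 14.23 L

14.2 L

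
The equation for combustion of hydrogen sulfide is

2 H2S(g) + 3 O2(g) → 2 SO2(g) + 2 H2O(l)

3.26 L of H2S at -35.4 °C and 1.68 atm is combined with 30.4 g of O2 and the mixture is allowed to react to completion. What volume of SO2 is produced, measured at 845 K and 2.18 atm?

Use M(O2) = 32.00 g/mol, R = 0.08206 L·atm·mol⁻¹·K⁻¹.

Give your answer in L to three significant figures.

8.93 L

n(H2S) = PV/RT = (1.68 × 3.26) / (0.08206 × 237.75) = 0.2807 mol
n(O2) = 30.4 / 32.00 = 0.9500 mol
For 0.2807 mol H2S, stoichiometry requires (3/2) × 0.2807 = 0.4211 mol O2; 0.9500 mol is available, so H2S is limiting.
n(SO2) = (2/2) × 0.2807 = 0.2807 mol
V(SO2) = nRT/P = 0.2807 × 0.08206 × 845 / 2.18 = 8.928 L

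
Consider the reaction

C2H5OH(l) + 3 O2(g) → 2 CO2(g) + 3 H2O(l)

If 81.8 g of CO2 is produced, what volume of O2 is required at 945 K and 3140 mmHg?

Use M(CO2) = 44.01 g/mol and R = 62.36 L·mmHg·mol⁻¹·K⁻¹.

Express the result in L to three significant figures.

n(CO2) = 81.80 / 44.01 = 1.859 mol
n(O2) = (3/2) × 1.859 = 2.788 mol
V = nRT/P = 2.788 × 62.36 × 945 / 3140 = 52.32 L

52.3 L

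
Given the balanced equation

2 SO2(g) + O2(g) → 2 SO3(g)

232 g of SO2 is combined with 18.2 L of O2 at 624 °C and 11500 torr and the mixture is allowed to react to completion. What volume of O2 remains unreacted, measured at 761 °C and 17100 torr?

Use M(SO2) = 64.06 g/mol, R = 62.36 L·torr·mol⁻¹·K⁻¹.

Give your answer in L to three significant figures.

7.28 L

n(SO2) = 232 / 64.06 = 3.622 mol
n(O2) = PV/RT = (11500 × 18.2) / (62.36 × 897.15) = 3.741 mol
For 3.622 mol SO2, stoichiometry requires (1/2) × 3.622 = 1.811 mol O2; 3.741 mol is available, so SO2 is limiting.
n(O2) consumed = (1/2) × 3.622 = 1.811 mol; remaining = 3.741 − 1.811 = 1.930 mol
V(O2) = nRT/P = 1.930 × 62.36 × 1034.15 / 17100 = 7.279 L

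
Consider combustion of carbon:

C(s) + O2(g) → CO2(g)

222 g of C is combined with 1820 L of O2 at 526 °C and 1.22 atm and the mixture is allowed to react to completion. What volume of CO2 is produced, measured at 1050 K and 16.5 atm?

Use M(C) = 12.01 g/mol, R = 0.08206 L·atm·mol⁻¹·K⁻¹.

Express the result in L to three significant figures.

n(C) = 222 / 12.01 = 18.48 mol
n(O2) = PV/RT = (1.22 × 1820) / (0.08206 × 799.15) = 33.86 mol
For 18.48 mol C, stoichiometry requires (1/1) × 18.48 = 18.48 mol O2; 33.86 mol is available, so C is limiting.
n(CO2) = (1/1) × 18.48 = 18.48 mol
V(CO2) = nRT/P = 18.48 × 0.08206 × 1050 / 16.5 = 96.50 L

96.5 L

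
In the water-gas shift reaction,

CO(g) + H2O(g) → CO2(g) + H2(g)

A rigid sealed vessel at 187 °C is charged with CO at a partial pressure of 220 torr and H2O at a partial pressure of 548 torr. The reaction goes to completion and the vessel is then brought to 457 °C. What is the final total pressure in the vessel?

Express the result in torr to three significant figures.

At constant V, partial pressures at 187 °C are proportional to moles, so apply stoichiometry directly to pressures.
P(H2O) required for 220 torr of CO = (1/1) × 220 = 220.0 torr; available 548 torr, so CO is limiting.
P(H2O) remaining = 548 − (1/1) × 220 = 328.0 torr
P(gaseous products) = (1+1)/1 × 220 = 440.0 torr
P_total at 187 °C = 328.0 + 440.0 = 768.0 torr
Scaling to 457 °C: P = 768.0 × 730.15/460.15 = 1219 torr

1220 torr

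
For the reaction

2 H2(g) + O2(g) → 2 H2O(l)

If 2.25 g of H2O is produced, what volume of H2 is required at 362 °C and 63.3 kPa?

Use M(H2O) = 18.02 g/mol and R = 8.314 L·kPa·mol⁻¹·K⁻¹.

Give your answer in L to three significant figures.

n(H2O) = 2.250 / 18.02 = 0.1249 mol
n(H2) = (2/2) × 0.1249 = 0.1249 mol
V = nRT/P = 0.1249 × 8.314 × 635.15 / 63.3 = 10.42 L

10.4 L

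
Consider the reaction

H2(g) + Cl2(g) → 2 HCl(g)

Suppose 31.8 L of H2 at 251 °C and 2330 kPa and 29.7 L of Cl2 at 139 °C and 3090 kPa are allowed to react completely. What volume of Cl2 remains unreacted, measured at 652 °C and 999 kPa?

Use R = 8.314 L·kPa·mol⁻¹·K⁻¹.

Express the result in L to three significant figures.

75.3 L

n(H2) = PV/RT = (2330 × 31.8) / (8.314 × 524.15) = 17.00 mol
n(Cl2) = PV/RT = (3090 × 29.7) / (8.314 × 412.15) = 26.78 mol
For 17.00 mol H2, stoichiometry requires (1/1) × 17.00 = 17.00 mol Cl2; 26.78 mol is available, so H2 is limiting.
n(Cl2) consumed = (1/1) × 17.00 = 17.00 mol; remaining = 26.78 − 17.00 = 9.780 mol
V(Cl2) = nRT/P = 9.780 × 8.314 × 925.15 / 999 = 75.30 L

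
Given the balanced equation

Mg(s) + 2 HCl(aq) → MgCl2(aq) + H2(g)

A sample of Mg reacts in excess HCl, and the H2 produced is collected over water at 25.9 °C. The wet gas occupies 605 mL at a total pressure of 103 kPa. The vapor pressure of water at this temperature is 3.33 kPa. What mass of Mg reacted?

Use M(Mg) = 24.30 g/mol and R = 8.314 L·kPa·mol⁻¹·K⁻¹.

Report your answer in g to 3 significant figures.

P(H2) = 103 − 3.33 = 99.67 kPa
n(H2) = PV/RT = (99.67 × 0.6050) / (8.314 × 299.05) = 0.02425 mol
n(Mg) = (1/1) × 0.02425 = 0.02425 mol
m(Mg) = 0.02425 × 24.30 = 0.5893 g

0.589 g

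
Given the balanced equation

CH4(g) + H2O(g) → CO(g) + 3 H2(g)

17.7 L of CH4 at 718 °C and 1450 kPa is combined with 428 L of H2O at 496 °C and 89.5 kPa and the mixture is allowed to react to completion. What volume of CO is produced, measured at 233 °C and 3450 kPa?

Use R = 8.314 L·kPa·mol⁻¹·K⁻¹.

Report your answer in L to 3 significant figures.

3.80 L

n(CH4) = PV/RT = (1450 × 17.7) / (8.314 × 991.15) = 3.115 mol
n(H2O) = PV/RT = (89.5 × 428) / (8.314 × 769.15) = 5.990 mol
For 3.115 mol CH4, stoichiometry requires (1/1) × 3.115 = 3.115 mol H2O; 5.990 mol is available, so CH4 is limiting.
n(CO) = (1/1) × 3.115 = 3.115 mol
V(CO) = nRT/P = 3.115 × 8.314 × 506.15 / 3450 = 3.800 L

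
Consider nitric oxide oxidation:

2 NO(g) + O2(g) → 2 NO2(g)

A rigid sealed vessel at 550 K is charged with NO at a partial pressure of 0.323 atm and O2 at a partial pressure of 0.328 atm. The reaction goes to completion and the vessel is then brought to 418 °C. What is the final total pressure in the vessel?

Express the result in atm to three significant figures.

With V and T fixed, P_i ∝ n_i, so the mole ratios apply directly to partial pressures at 550 K.
P(O2) required for 0.323 atm of NO = (1/2) × 0.323 = 0.1615 atm; available 0.328 atm, so NO is limiting.
P(O2) remaining = 0.328 − (1/2) × 0.323 = 0.1665 atm
P(gaseous products) = (2)/2 × 0.323 = 0.3230 atm
P_total at 550 K = 0.1665 + 0.3230 = 0.4895 atm
Scaling to 418 °C: P = 0.4895 × 691.15/550 = 0.6151 atm

0.615 atm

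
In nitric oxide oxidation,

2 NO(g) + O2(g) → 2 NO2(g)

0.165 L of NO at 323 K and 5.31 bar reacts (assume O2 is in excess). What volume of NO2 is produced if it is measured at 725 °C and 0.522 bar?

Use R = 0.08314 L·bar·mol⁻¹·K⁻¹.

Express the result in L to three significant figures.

n(NO) = PV/RT = (5.31 × 0.165) / (0.08314 × 323) = 0.03263 mol
n(NO2) = (2/2) × 0.03263 = 0.03263 mol
V = nRT/P = 0.03263 × 0.08314 × 998.15 / 0.522 = 5.187 L

5.19 L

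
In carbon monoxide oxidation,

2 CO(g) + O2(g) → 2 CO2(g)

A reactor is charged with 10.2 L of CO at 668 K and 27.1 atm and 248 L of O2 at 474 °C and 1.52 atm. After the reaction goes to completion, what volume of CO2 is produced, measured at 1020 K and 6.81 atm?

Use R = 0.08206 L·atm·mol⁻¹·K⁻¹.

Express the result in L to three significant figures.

62.0 L

n(CO) = PV/RT = (27.1 × 10.2) / (0.08206 × 668) = 5.043 mol
n(O2) = PV/RT = (1.52 × 248) / (0.08206 × 747.15) = 6.148 mol
For 5.043 mol CO, stoichiometry requires (1/2) × 5.043 = 2.522 mol O2; 6.148 mol is available, so CO is limiting.
n(CO2) = (2/2) × 5.043 = 5.043 mol
V(CO2) = nRT/P = 5.043 × 0.08206 × 1020 / 6.81 = 61.98 L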